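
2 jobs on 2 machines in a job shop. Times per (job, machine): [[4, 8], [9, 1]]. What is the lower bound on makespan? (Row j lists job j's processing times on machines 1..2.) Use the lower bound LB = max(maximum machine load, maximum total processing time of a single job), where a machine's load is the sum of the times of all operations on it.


Machine loads:
  Machine 1: 4 + 9 = 13
  Machine 2: 8 + 1 = 9
Max machine load = 13
Job totals:
  Job 1: 12
  Job 2: 10
Max job total = 12
Lower bound = max(13, 12) = 13

13


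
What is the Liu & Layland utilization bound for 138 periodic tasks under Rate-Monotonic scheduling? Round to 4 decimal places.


Compute 2^(1/138) = 1.0050354411
Subtract 1: 1.0050354411 - 1 = 0.0050354411
Multiply by n: 138 * 0.0050354411 = 0.6948908718
Round to 4 dp: 0.6949

0.6949


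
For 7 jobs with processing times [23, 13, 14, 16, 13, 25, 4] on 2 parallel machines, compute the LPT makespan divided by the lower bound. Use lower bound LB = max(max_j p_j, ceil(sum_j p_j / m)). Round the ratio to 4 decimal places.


LPT order: [25, 23, 16, 14, 13, 13, 4]
Machine loads after assignment: [56, 52]
LPT makespan = 56
Lower bound = max(max_job, ceil(total/2)) = max(25, 54) = 54
Ratio = 56 / 54 = 1.037

1.037


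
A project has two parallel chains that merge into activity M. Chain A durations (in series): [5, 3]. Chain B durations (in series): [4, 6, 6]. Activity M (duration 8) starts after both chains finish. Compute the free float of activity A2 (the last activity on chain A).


ES(A2) = sum of predecessors on chain A = 5
EF(A2) = ES + duration = 5 + 3 = 8
Successor of A2 is M. ES(M) = max(sum(A), sum(B)) = max(8, 16) = 16
Free float = ES(successor) - EF(current) = 16 - 8 = 8

8


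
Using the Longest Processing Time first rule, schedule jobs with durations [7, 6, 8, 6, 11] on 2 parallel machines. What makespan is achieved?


Sort jobs in decreasing order (LPT): [11, 8, 7, 6, 6]
Assign each job to the least loaded machine:
  Machine 1: jobs [11, 6], load = 17
  Machine 2: jobs [8, 7, 6], load = 21
Makespan = max load = 21

21


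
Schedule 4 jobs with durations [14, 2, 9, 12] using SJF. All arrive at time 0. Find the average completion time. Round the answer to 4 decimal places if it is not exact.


SJF order (ascending): [2, 9, 12, 14]
Completion times:
  Job 1: burst=2, C=2
  Job 2: burst=9, C=11
  Job 3: burst=12, C=23
  Job 4: burst=14, C=37
Average completion = 73/4 = 18.25

18.25


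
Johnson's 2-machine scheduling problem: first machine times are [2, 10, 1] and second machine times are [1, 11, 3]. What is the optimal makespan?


Apply Johnson's rule:
  Group 1 (a <= b): [(3, 1, 3), (2, 10, 11)]
  Group 2 (a > b): [(1, 2, 1)]
Optimal job order: [3, 2, 1]
Schedule:
  Job 3: M1 done at 1, M2 done at 4
  Job 2: M1 done at 11, M2 done at 22
  Job 1: M1 done at 13, M2 done at 23
Makespan = 23

23


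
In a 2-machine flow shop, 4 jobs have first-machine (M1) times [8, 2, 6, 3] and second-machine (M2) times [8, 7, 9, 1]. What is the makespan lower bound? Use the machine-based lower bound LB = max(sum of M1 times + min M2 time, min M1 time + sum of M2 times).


LB1 = sum(M1 times) + min(M2 times) = 19 + 1 = 20
LB2 = min(M1 times) + sum(M2 times) = 2 + 25 = 27
Lower bound = max(LB1, LB2) = max(20, 27) = 27

27


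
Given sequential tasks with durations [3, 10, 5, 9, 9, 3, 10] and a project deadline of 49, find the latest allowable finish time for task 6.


LF(activity 6) = deadline - sum of successor durations
Successors: activities 7 through 7 with durations [10]
Sum of successor durations = 10
LF = 49 - 10 = 39

39


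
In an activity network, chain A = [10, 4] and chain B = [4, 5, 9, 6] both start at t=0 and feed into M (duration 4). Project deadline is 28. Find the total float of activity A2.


Forward pass: ES(A2) = sum of predecessors on chain A = 10
EF = ES + duration = 10 + 4 = 14
Backward pass: LF(M) = deadline = 28; LS(M) = 28 - 4 = 24
LF(A2) = LS(M) - sum(successors on chain A) = 24 - 0 = 24
LS = LF - duration = 24 - 4 = 20
Total float = LS - ES = 20 - 10 = 10

10


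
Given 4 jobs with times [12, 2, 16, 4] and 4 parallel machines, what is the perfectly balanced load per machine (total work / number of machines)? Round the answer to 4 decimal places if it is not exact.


Total processing time = 12 + 2 + 16 + 4 = 34
Number of machines = 4
Ideal balanced load = 34 / 4 = 8.5

8.5


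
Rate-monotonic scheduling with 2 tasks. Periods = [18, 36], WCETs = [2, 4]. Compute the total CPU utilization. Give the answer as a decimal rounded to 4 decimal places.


Compute individual utilizations (exact fractions):
  Task 1: C/T = 2/18 = 1/9 (approx. 0.1111)
  Task 2: C/T = 4/36 = 1/9 (approx. 0.1111)
Total utilization U = 1/9 + 1/9 = 2/9
Rounded to 4 decimal places: U = 0.2222
RM (Liu & Layland) bound for 2 tasks = 0.828427; compare with U = 2/9 (approx. 0.222222)
U <= bound, so schedulable by RM sufficient condition.

0.2222


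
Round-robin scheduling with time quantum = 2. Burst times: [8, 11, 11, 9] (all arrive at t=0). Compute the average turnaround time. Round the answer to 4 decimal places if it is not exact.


Time quantum = 2
Execution trace:
  J1 runs 2 units, time = 2
  J2 runs 2 units, time = 4
  J3 runs 2 units, time = 6
  J4 runs 2 units, time = 8
  J1 runs 2 units, time = 10
  J2 runs 2 units, time = 12
  J3 runs 2 units, time = 14
  J4 runs 2 units, time = 16
  J1 runs 2 units, time = 18
  J2 runs 2 units, time = 20
  J3 runs 2 units, time = 22
  J4 runs 2 units, time = 24
  J1 runs 2 units, time = 26
  J2 runs 2 units, time = 28
  J3 runs 2 units, time = 30
  J4 runs 2 units, time = 32
  J2 runs 2 units, time = 34
  J3 runs 2 units, time = 36
  J4 runs 1 units, time = 37
  J2 runs 1 units, time = 38
  J3 runs 1 units, time = 39
Finish times: [26, 38, 39, 37]
Average turnaround = 140/4 = 35.0

35.0


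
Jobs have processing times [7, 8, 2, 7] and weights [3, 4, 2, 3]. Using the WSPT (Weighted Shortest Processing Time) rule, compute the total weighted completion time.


Compute p/w ratios and sort ascending (WSPT): [(2, 2), (8, 4), (7, 3), (7, 3)]
Compute weighted completion times:
  Job (p=2,w=2): C=2, w*C=2*2=4
  Job (p=8,w=4): C=10, w*C=4*10=40
  Job (p=7,w=3): C=17, w*C=3*17=51
  Job (p=7,w=3): C=24, w*C=3*24=72
Total weighted completion time = 167

167


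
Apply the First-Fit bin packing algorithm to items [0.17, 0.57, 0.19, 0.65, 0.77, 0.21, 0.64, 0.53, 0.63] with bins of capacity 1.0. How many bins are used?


Place items sequentially using First-Fit:
  Item 0.17 -> new Bin 1
  Item 0.57 -> Bin 1 (now 0.74)
  Item 0.19 -> Bin 1 (now 0.93)
  Item 0.65 -> new Bin 2
  Item 0.77 -> new Bin 3
  Item 0.21 -> Bin 2 (now 0.86)
  Item 0.64 -> new Bin 4
  Item 0.53 -> new Bin 5
  Item 0.63 -> new Bin 6
Total bins used = 6

6


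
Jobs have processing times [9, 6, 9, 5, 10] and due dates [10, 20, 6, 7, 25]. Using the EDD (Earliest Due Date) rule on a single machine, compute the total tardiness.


Sort by due date (EDD order): [(9, 6), (5, 7), (9, 10), (6, 20), (10, 25)]
Compute completion times and tardiness:
  Job 1: p=9, d=6, C=9, tardiness=max(0,9-6)=3
  Job 2: p=5, d=7, C=14, tardiness=max(0,14-7)=7
  Job 3: p=9, d=10, C=23, tardiness=max(0,23-10)=13
  Job 4: p=6, d=20, C=29, tardiness=max(0,29-20)=9
  Job 5: p=10, d=25, C=39, tardiness=max(0,39-25)=14
Total tardiness = 46

46


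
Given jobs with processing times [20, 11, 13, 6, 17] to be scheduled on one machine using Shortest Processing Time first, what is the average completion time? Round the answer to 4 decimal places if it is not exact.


Sort jobs by processing time (SPT order): [6, 11, 13, 17, 20]
Compute completion times sequentially:
  Job 1: processing = 6, completes at 6
  Job 2: processing = 11, completes at 17
  Job 3: processing = 13, completes at 30
  Job 4: processing = 17, completes at 47
  Job 5: processing = 20, completes at 67
Sum of completion times = 167
Average completion time = 167/5 = 33.4

33.4


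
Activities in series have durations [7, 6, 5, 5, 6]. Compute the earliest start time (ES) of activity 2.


Activity 2 starts after activities 1 through 1 complete.
Predecessor durations: [7]
ES = 7 = 7

7


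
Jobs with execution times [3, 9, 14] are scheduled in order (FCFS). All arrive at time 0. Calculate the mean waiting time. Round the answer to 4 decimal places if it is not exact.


FCFS order (as given): [3, 9, 14]
Waiting times:
  Job 1: wait = 0
  Job 2: wait = 3
  Job 3: wait = 12
Sum of waiting times = 15
Average waiting time = 15/3 = 5.0

5.0


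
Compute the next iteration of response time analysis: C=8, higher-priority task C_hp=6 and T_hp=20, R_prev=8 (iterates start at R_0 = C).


R_next = C + ceil(R_prev / T_hp) * C_hp
ceil(8 / 20) = ceil(0.4) = 1
Interference = 1 * 6 = 6
R_next = 8 + 6 = 14

14


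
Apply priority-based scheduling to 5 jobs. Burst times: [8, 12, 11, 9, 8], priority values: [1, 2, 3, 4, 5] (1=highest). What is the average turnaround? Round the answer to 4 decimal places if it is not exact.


Sort by priority (ascending = highest first):
Order: [(1, 8), (2, 12), (3, 11), (4, 9), (5, 8)]
Completion times:
  Priority 1, burst=8, C=8
  Priority 2, burst=12, C=20
  Priority 3, burst=11, C=31
  Priority 4, burst=9, C=40
  Priority 5, burst=8, C=48
Average turnaround = 147/5 = 29.4

29.4


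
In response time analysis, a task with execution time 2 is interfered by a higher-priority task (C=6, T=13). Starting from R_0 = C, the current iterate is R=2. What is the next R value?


R_next = C + ceil(R_prev / T_hp) * C_hp
ceil(2 / 13) = ceil(0.1538) = 1
Interference = 1 * 6 = 6
R_next = 2 + 6 = 8

8


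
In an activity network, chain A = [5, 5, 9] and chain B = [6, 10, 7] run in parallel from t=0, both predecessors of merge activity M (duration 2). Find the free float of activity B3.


ES(B3) = sum of predecessors on chain B = 16
EF(B3) = ES + duration = 16 + 7 = 23
Successor of B3 is M. ES(M) = max(sum(A), sum(B)) = max(19, 23) = 23
Free float = ES(successor) - EF(current) = 23 - 23 = 0

0


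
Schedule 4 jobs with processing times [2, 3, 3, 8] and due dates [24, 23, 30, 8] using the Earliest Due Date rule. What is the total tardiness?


Sort by due date (EDD order): [(8, 8), (3, 23), (2, 24), (3, 30)]
Compute completion times and tardiness:
  Job 1: p=8, d=8, C=8, tardiness=max(0,8-8)=0
  Job 2: p=3, d=23, C=11, tardiness=max(0,11-23)=0
  Job 3: p=2, d=24, C=13, tardiness=max(0,13-24)=0
  Job 4: p=3, d=30, C=16, tardiness=max(0,16-30)=0
Total tardiness = 0

0


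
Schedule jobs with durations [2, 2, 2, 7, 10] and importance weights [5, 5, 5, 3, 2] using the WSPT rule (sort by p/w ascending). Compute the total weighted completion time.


Compute p/w ratios and sort ascending (WSPT): [(2, 5), (2, 5), (2, 5), (7, 3), (10, 2)]
Compute weighted completion times:
  Job (p=2,w=5): C=2, w*C=5*2=10
  Job (p=2,w=5): C=4, w*C=5*4=20
  Job (p=2,w=5): C=6, w*C=5*6=30
  Job (p=7,w=3): C=13, w*C=3*13=39
  Job (p=10,w=2): C=23, w*C=2*23=46
Total weighted completion time = 145

145


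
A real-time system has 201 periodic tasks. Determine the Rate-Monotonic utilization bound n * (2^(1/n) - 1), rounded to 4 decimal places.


Compute 2^(1/201) = 1.0034544463
Subtract 1: 1.0034544463 - 1 = 0.0034544463
Multiply by n: 201 * 0.0034544463 = 0.6943437063
Round to 4 dp: 0.6943

0.6943


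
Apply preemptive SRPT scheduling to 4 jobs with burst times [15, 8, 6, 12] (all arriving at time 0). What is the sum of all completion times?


Since all jobs arrive at t=0, SRPT equals SPT ordering.
SPT order: [6, 8, 12, 15]
Completion times:
  Job 1: p=6, C=6
  Job 2: p=8, C=14
  Job 3: p=12, C=26
  Job 4: p=15, C=41
Total completion time = 6 + 14 + 26 + 41 = 87

87


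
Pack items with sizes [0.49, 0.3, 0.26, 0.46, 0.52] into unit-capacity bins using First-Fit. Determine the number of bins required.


Place items sequentially using First-Fit:
  Item 0.49 -> new Bin 1
  Item 0.3 -> Bin 1 (now 0.79)
  Item 0.26 -> new Bin 2
  Item 0.46 -> Bin 2 (now 0.72)
  Item 0.52 -> new Bin 3
Total bins used = 3

3


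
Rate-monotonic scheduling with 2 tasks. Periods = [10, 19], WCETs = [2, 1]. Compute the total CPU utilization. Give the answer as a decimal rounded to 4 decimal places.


Compute individual utilizations (exact fractions):
  Task 1: C/T = 2/10 = 1/5 (approx. 0.2)
  Task 2: C/T = 1/19 (approx. 0.0526)
Total utilization U = 1/5 + 1/19 = 24/95
Rounded to 4 decimal places: U = 0.2526
RM (Liu & Layland) bound for 2 tasks = 0.828427; compare with U = 24/95 (approx. 0.252632)
U <= bound, so schedulable by RM sufficient condition.

0.2526


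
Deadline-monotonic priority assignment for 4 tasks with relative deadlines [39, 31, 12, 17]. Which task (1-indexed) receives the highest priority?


Sort tasks by relative deadline (ascending):
  Task 3: deadline = 12
  Task 4: deadline = 17
  Task 2: deadline = 31
  Task 1: deadline = 39
Priority order (highest first): [3, 4, 2, 1]
Highest priority task = 3

3


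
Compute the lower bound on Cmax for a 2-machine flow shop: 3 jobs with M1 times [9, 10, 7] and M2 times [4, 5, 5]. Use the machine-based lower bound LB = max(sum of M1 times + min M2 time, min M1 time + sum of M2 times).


LB1 = sum(M1 times) + min(M2 times) = 26 + 4 = 30
LB2 = min(M1 times) + sum(M2 times) = 7 + 14 = 21
Lower bound = max(LB1, LB2) = max(30, 21) = 30

30


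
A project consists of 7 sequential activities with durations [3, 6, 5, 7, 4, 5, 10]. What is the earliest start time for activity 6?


Activity 6 starts after activities 1 through 5 complete.
Predecessor durations: [3, 6, 5, 7, 4]
ES = 3 + 6 + 5 + 7 + 4 = 25

25


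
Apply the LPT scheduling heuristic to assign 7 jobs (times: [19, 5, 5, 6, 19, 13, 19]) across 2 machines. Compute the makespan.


Sort jobs in decreasing order (LPT): [19, 19, 19, 13, 6, 5, 5]
Assign each job to the least loaded machine:
  Machine 1: jobs [19, 19, 5], load = 43
  Machine 2: jobs [19, 13, 6, 5], load = 43
Makespan = max load = 43

43


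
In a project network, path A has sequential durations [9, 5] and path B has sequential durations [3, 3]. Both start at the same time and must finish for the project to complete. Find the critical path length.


Path A total = 9 + 5 = 14
Path B total = 3 + 3 = 6
Critical path = longest path = max(14, 6) = 14

14


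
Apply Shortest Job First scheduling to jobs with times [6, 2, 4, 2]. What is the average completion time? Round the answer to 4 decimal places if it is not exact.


SJF order (ascending): [2, 2, 4, 6]
Completion times:
  Job 1: burst=2, C=2
  Job 2: burst=2, C=4
  Job 3: burst=4, C=8
  Job 4: burst=6, C=14
Average completion = 28/4 = 7.0

7.0


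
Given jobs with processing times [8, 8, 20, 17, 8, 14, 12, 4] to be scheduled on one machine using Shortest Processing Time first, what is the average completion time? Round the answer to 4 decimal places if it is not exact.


Sort jobs by processing time (SPT order): [4, 8, 8, 8, 12, 14, 17, 20]
Compute completion times sequentially:
  Job 1: processing = 4, completes at 4
  Job 2: processing = 8, completes at 12
  Job 3: processing = 8, completes at 20
  Job 4: processing = 8, completes at 28
  Job 5: processing = 12, completes at 40
  Job 6: processing = 14, completes at 54
  Job 7: processing = 17, completes at 71
  Job 8: processing = 20, completes at 91
Sum of completion times = 320
Average completion time = 320/8 = 40.0

40.0


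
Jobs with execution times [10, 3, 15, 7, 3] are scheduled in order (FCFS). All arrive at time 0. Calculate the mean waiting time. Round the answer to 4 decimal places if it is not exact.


FCFS order (as given): [10, 3, 15, 7, 3]
Waiting times:
  Job 1: wait = 0
  Job 2: wait = 10
  Job 3: wait = 13
  Job 4: wait = 28
  Job 5: wait = 35
Sum of waiting times = 86
Average waiting time = 86/5 = 17.2

17.2


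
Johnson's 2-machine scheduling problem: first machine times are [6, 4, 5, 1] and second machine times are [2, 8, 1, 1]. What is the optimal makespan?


Apply Johnson's rule:
  Group 1 (a <= b): [(4, 1, 1), (2, 4, 8)]
  Group 2 (a > b): [(1, 6, 2), (3, 5, 1)]
Optimal job order: [4, 2, 1, 3]
Schedule:
  Job 4: M1 done at 1, M2 done at 2
  Job 2: M1 done at 5, M2 done at 13
  Job 1: M1 done at 11, M2 done at 15
  Job 3: M1 done at 16, M2 done at 17
Makespan = 17

17


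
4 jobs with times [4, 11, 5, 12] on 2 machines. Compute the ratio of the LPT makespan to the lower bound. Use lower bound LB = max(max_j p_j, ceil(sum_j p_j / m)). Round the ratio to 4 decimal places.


LPT order: [12, 11, 5, 4]
Machine loads after assignment: [16, 16]
LPT makespan = 16
Lower bound = max(max_job, ceil(total/2)) = max(12, 16) = 16
Ratio = 16 / 16 = 1.0

1.0


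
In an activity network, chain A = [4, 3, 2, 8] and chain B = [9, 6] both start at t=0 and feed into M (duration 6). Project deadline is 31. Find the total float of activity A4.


Forward pass: ES(A4) = sum of predecessors on chain A = 9
EF = ES + duration = 9 + 8 = 17
Backward pass: LF(M) = deadline = 31; LS(M) = 31 - 6 = 25
LF(A4) = LS(M) - sum(successors on chain A) = 25 - 0 = 25
LS = LF - duration = 25 - 8 = 17
Total float = LS - ES = 17 - 9 = 8

8


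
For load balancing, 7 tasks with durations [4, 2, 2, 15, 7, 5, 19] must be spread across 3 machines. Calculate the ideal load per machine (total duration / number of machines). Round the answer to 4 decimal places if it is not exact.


Total processing time = 4 + 2 + 2 + 15 + 7 + 5 + 19 = 54
Number of machines = 3
Ideal balanced load = 54 / 3 = 18.0

18.0


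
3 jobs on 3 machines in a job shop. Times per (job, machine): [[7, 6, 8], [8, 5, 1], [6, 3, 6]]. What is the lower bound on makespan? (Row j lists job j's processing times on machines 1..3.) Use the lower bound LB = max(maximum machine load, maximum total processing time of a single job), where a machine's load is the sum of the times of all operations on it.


Machine loads:
  Machine 1: 7 + 8 + 6 = 21
  Machine 2: 6 + 5 + 3 = 14
  Machine 3: 8 + 1 + 6 = 15
Max machine load = 21
Job totals:
  Job 1: 21
  Job 2: 14
  Job 3: 15
Max job total = 21
Lower bound = max(21, 21) = 21

21


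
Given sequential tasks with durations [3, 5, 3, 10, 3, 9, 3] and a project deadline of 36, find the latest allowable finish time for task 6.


LF(activity 6) = deadline - sum of successor durations
Successors: activities 7 through 7 with durations [3]
Sum of successor durations = 3
LF = 36 - 3 = 33

33


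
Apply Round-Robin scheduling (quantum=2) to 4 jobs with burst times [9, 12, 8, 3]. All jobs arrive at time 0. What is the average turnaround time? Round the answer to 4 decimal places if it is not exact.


Time quantum = 2
Execution trace:
  J1 runs 2 units, time = 2
  J2 runs 2 units, time = 4
  J3 runs 2 units, time = 6
  J4 runs 2 units, time = 8
  J1 runs 2 units, time = 10
  J2 runs 2 units, time = 12
  J3 runs 2 units, time = 14
  J4 runs 1 units, time = 15
  J1 runs 2 units, time = 17
  J2 runs 2 units, time = 19
  J3 runs 2 units, time = 21
  J1 runs 2 units, time = 23
  J2 runs 2 units, time = 25
  J3 runs 2 units, time = 27
  J1 runs 1 units, time = 28
  J2 runs 2 units, time = 30
  J2 runs 2 units, time = 32
Finish times: [28, 32, 27, 15]
Average turnaround = 102/4 = 25.5

25.5


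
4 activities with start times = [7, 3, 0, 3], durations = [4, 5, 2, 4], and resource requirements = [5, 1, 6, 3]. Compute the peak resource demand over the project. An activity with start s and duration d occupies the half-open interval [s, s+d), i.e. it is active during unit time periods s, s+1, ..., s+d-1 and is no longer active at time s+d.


Each activity i is active on [start_i, start_i + duration_i).
Compute total resource usage per time slot:
  t=0: active resources = [6], total = 6
  t=1: active resources = [6], total = 6
  t=2: active resources = [], total = 0
  t=3: active resources = [1, 3], total = 4
  t=4: active resources = [1, 3], total = 4
  t=5: active resources = [1, 3], total = 4
  t=6: active resources = [1, 3], total = 4
  t=7: active resources = [5, 1], total = 6
  t=8: active resources = [5], total = 5
  t=9: active resources = [5], total = 5
  t=10: active resources = [5], total = 5
Peak resource demand = 6

6


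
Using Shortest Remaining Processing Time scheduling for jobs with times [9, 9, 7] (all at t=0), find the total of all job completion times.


Since all jobs arrive at t=0, SRPT equals SPT ordering.
SPT order: [7, 9, 9]
Completion times:
  Job 1: p=7, C=7
  Job 2: p=9, C=16
  Job 3: p=9, C=25
Total completion time = 7 + 16 + 25 = 48

48


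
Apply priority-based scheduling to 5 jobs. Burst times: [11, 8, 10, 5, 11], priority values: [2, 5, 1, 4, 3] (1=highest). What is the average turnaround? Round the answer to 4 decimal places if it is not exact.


Sort by priority (ascending = highest first):
Order: [(1, 10), (2, 11), (3, 11), (4, 5), (5, 8)]
Completion times:
  Priority 1, burst=10, C=10
  Priority 2, burst=11, C=21
  Priority 3, burst=11, C=32
  Priority 4, burst=5, C=37
  Priority 5, burst=8, C=45
Average turnaround = 145/5 = 29.0

29.0


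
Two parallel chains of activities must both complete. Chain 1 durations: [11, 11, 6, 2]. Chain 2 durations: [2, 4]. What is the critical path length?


Path A total = 11 + 11 + 6 + 2 = 30
Path B total = 2 + 4 = 6
Critical path = longest path = max(30, 6) = 30

30


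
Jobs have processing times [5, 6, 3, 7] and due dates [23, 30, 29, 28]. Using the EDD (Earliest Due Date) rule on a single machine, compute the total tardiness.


Sort by due date (EDD order): [(5, 23), (7, 28), (3, 29), (6, 30)]
Compute completion times and tardiness:
  Job 1: p=5, d=23, C=5, tardiness=max(0,5-23)=0
  Job 2: p=7, d=28, C=12, tardiness=max(0,12-28)=0
  Job 3: p=3, d=29, C=15, tardiness=max(0,15-29)=0
  Job 4: p=6, d=30, C=21, tardiness=max(0,21-30)=0
Total tardiness = 0

0


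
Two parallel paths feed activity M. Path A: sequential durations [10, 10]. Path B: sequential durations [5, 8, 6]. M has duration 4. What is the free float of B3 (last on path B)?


ES(B3) = sum of predecessors on chain B = 13
EF(B3) = ES + duration = 13 + 6 = 19
Successor of B3 is M. ES(M) = max(sum(A), sum(B)) = max(20, 19) = 20
Free float = ES(successor) - EF(current) = 20 - 19 = 1

1


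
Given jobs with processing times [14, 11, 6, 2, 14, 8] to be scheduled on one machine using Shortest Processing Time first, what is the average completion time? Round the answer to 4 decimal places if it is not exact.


Sort jobs by processing time (SPT order): [2, 6, 8, 11, 14, 14]
Compute completion times sequentially:
  Job 1: processing = 2, completes at 2
  Job 2: processing = 6, completes at 8
  Job 3: processing = 8, completes at 16
  Job 4: processing = 11, completes at 27
  Job 5: processing = 14, completes at 41
  Job 6: processing = 14, completes at 55
Sum of completion times = 149
Average completion time = 149/6 = 24.8333

24.8333


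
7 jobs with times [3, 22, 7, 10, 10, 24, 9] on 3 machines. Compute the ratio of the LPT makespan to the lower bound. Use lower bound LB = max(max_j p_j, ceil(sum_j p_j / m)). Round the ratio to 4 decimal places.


LPT order: [24, 22, 10, 10, 9, 7, 3]
Machine loads after assignment: [27, 29, 29]
LPT makespan = 29
Lower bound = max(max_job, ceil(total/3)) = max(24, 29) = 29
Ratio = 29 / 29 = 1.0

1.0


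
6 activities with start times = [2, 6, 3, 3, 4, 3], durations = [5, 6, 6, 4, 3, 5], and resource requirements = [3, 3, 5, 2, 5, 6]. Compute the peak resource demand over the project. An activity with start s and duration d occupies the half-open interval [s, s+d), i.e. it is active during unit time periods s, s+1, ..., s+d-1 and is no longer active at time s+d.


Each activity i is active on [start_i, start_i + duration_i).
Compute total resource usage per time slot:
  t=0: active resources = [], total = 0
  t=1: active resources = [], total = 0
  t=2: active resources = [3], total = 3
  t=3: active resources = [3, 5, 2, 6], total = 16
  t=4: active resources = [3, 5, 2, 5, 6], total = 21
  t=5: active resources = [3, 5, 2, 5, 6], total = 21
  t=6: active resources = [3, 3, 5, 2, 5, 6], total = 24
  t=7: active resources = [3, 5, 6], total = 14
  t=8: active resources = [3, 5], total = 8
  t=9: active resources = [3], total = 3
  t=10: active resources = [3], total = 3
  t=11: active resources = [3], total = 3
Peak resource demand = 24

24


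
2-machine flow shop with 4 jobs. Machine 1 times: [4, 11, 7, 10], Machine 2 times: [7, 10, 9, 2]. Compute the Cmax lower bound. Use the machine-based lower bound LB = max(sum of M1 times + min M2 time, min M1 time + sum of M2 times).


LB1 = sum(M1 times) + min(M2 times) = 32 + 2 = 34
LB2 = min(M1 times) + sum(M2 times) = 4 + 28 = 32
Lower bound = max(LB1, LB2) = max(34, 32) = 34

34


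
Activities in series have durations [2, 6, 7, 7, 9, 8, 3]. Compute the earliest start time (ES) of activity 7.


Activity 7 starts after activities 1 through 6 complete.
Predecessor durations: [2, 6, 7, 7, 9, 8]
ES = 2 + 6 + 7 + 7 + 9 + 8 = 39

39


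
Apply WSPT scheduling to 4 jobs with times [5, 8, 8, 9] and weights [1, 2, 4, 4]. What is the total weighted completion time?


Compute p/w ratios and sort ascending (WSPT): [(8, 4), (9, 4), (8, 2), (5, 1)]
Compute weighted completion times:
  Job (p=8,w=4): C=8, w*C=4*8=32
  Job (p=9,w=4): C=17, w*C=4*17=68
  Job (p=8,w=2): C=25, w*C=2*25=50
  Job (p=5,w=1): C=30, w*C=1*30=30
Total weighted completion time = 180

180


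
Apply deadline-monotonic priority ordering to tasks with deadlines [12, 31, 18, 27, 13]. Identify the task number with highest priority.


Sort tasks by relative deadline (ascending):
  Task 1: deadline = 12
  Task 5: deadline = 13
  Task 3: deadline = 18
  Task 4: deadline = 27
  Task 2: deadline = 31
Priority order (highest first): [1, 5, 3, 4, 2]
Highest priority task = 1

1


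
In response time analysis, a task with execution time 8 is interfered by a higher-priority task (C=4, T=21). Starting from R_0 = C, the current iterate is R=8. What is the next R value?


R_next = C + ceil(R_prev / T_hp) * C_hp
ceil(8 / 21) = ceil(0.381) = 1
Interference = 1 * 4 = 4
R_next = 8 + 4 = 12

12


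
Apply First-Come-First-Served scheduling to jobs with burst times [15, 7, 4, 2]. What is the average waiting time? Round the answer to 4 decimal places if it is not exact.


FCFS order (as given): [15, 7, 4, 2]
Waiting times:
  Job 1: wait = 0
  Job 2: wait = 15
  Job 3: wait = 22
  Job 4: wait = 26
Sum of waiting times = 63
Average waiting time = 63/4 = 15.75

15.75


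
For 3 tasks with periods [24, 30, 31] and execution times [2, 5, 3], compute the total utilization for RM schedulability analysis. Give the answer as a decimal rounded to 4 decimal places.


Compute individual utilizations (exact fractions):
  Task 1: C/T = 2/24 = 1/12 (approx. 0.0833)
  Task 2: C/T = 5/30 = 1/6 (approx. 0.1667)
  Task 3: C/T = 3/31 (approx. 0.0968)
Total utilization U = 1/12 + 1/6 + 3/31 = 43/124
Rounded to 4 decimal places: U = 0.3468
RM (Liu & Layland) bound for 3 tasks = 0.779763; compare with U = 43/124 (approx. 0.346774)
U <= bound, so schedulable by RM sufficient condition.

0.3468


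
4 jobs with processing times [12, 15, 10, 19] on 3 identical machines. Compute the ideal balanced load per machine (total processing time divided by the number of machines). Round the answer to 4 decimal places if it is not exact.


Total processing time = 12 + 15 + 10 + 19 = 56
Number of machines = 3
Ideal balanced load = 56 / 3 = 18.6667

18.6667


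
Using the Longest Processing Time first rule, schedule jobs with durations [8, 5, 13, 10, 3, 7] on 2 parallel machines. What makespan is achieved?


Sort jobs in decreasing order (LPT): [13, 10, 8, 7, 5, 3]
Assign each job to the least loaded machine:
  Machine 1: jobs [13, 7, 3], load = 23
  Machine 2: jobs [10, 8, 5], load = 23
Makespan = max load = 23

23


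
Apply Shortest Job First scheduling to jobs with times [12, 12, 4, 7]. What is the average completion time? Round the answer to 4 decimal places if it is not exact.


SJF order (ascending): [4, 7, 12, 12]
Completion times:
  Job 1: burst=4, C=4
  Job 2: burst=7, C=11
  Job 3: burst=12, C=23
  Job 4: burst=12, C=35
Average completion = 73/4 = 18.25

18.25


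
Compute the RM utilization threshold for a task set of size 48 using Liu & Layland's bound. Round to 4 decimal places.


Compute 2^(1/48) = 1.0145453349
Subtract 1: 1.0145453349 - 1 = 0.0145453349
Multiply by n: 48 * 0.0145453349 = 0.6981760752
Round to 4 dp: 0.6982

0.6982


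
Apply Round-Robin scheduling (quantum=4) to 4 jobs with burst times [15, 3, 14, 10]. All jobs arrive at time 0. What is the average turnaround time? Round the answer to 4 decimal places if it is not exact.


Time quantum = 4
Execution trace:
  J1 runs 4 units, time = 4
  J2 runs 3 units, time = 7
  J3 runs 4 units, time = 11
  J4 runs 4 units, time = 15
  J1 runs 4 units, time = 19
  J3 runs 4 units, time = 23
  J4 runs 4 units, time = 27
  J1 runs 4 units, time = 31
  J3 runs 4 units, time = 35
  J4 runs 2 units, time = 37
  J1 runs 3 units, time = 40
  J3 runs 2 units, time = 42
Finish times: [40, 7, 42, 37]
Average turnaround = 126/4 = 31.5

31.5


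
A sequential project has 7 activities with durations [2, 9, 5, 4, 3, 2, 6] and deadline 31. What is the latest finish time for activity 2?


LF(activity 2) = deadline - sum of successor durations
Successors: activities 3 through 7 with durations [5, 4, 3, 2, 6]
Sum of successor durations = 20
LF = 31 - 20 = 11

11


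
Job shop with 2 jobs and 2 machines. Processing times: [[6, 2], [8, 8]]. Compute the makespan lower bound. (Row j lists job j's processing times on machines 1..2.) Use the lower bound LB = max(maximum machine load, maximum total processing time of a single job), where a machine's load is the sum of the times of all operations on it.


Machine loads:
  Machine 1: 6 + 8 = 14
  Machine 2: 2 + 8 = 10
Max machine load = 14
Job totals:
  Job 1: 8
  Job 2: 16
Max job total = 16
Lower bound = max(14, 16) = 16

16


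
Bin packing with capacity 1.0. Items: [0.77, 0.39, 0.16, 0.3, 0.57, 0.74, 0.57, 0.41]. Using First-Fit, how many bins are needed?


Place items sequentially using First-Fit:
  Item 0.77 -> new Bin 1
  Item 0.39 -> new Bin 2
  Item 0.16 -> Bin 1 (now 0.93)
  Item 0.3 -> Bin 2 (now 0.69)
  Item 0.57 -> new Bin 3
  Item 0.74 -> new Bin 4
  Item 0.57 -> new Bin 5
  Item 0.41 -> Bin 3 (now 0.98)
Total bins used = 5

5


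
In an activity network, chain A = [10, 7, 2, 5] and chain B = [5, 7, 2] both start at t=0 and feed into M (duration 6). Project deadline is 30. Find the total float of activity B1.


Forward pass: ES(B1) = sum of predecessors on chain B = 0
EF = ES + duration = 0 + 5 = 5
Backward pass: LF(M) = deadline = 30; LS(M) = 30 - 6 = 24
LF(B1) = LS(M) - sum(successors on chain B) = 24 - 9 = 15
LS = LF - duration = 15 - 5 = 10
Total float = LS - ES = 10 - 0 = 10

10


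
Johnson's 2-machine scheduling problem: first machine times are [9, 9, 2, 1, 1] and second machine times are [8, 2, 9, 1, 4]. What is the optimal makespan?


Apply Johnson's rule:
  Group 1 (a <= b): [(4, 1, 1), (5, 1, 4), (3, 2, 9)]
  Group 2 (a > b): [(1, 9, 8), (2, 9, 2)]
Optimal job order: [4, 5, 3, 1, 2]
Schedule:
  Job 4: M1 done at 1, M2 done at 2
  Job 5: M1 done at 2, M2 done at 6
  Job 3: M1 done at 4, M2 done at 15
  Job 1: M1 done at 13, M2 done at 23
  Job 2: M1 done at 22, M2 done at 25
Makespan = 25

25


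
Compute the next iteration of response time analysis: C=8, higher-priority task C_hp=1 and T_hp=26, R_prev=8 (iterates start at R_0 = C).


R_next = C + ceil(R_prev / T_hp) * C_hp
ceil(8 / 26) = ceil(0.3077) = 1
Interference = 1 * 1 = 1
R_next = 8 + 1 = 9

9


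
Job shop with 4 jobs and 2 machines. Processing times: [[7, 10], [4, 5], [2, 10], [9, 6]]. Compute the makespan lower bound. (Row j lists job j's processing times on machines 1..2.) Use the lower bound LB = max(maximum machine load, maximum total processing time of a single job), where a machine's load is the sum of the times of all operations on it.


Machine loads:
  Machine 1: 7 + 4 + 2 + 9 = 22
  Machine 2: 10 + 5 + 10 + 6 = 31
Max machine load = 31
Job totals:
  Job 1: 17
  Job 2: 9
  Job 3: 12
  Job 4: 15
Max job total = 17
Lower bound = max(31, 17) = 31

31


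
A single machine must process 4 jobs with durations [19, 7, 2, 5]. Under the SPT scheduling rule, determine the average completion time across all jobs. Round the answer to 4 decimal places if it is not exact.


Sort jobs by processing time (SPT order): [2, 5, 7, 19]
Compute completion times sequentially:
  Job 1: processing = 2, completes at 2
  Job 2: processing = 5, completes at 7
  Job 3: processing = 7, completes at 14
  Job 4: processing = 19, completes at 33
Sum of completion times = 56
Average completion time = 56/4 = 14.0

14.0


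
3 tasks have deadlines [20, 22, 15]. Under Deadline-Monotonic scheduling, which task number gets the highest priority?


Sort tasks by relative deadline (ascending):
  Task 3: deadline = 15
  Task 1: deadline = 20
  Task 2: deadline = 22
Priority order (highest first): [3, 1, 2]
Highest priority task = 3

3


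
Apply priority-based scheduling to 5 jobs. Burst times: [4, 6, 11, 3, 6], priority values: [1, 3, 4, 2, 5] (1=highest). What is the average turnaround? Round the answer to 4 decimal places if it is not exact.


Sort by priority (ascending = highest first):
Order: [(1, 4), (2, 3), (3, 6), (4, 11), (5, 6)]
Completion times:
  Priority 1, burst=4, C=4
  Priority 2, burst=3, C=7
  Priority 3, burst=6, C=13
  Priority 4, burst=11, C=24
  Priority 5, burst=6, C=30
Average turnaround = 78/5 = 15.6

15.6


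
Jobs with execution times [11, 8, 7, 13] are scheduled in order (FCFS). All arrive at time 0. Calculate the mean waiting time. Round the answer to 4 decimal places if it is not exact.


FCFS order (as given): [11, 8, 7, 13]
Waiting times:
  Job 1: wait = 0
  Job 2: wait = 11
  Job 3: wait = 19
  Job 4: wait = 26
Sum of waiting times = 56
Average waiting time = 56/4 = 14.0

14.0


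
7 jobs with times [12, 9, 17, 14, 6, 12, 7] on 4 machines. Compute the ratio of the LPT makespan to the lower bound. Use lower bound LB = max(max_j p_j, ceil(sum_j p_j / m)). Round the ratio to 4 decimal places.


LPT order: [17, 14, 12, 12, 9, 7, 6]
Machine loads after assignment: [17, 20, 21, 19]
LPT makespan = 21
Lower bound = max(max_job, ceil(total/4)) = max(17, 20) = 20
Ratio = 21 / 20 = 1.05

1.05


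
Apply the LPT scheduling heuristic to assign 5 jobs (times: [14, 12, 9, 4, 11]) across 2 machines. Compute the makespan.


Sort jobs in decreasing order (LPT): [14, 12, 11, 9, 4]
Assign each job to the least loaded machine:
  Machine 1: jobs [14, 9, 4], load = 27
  Machine 2: jobs [12, 11], load = 23
Makespan = max load = 27

27


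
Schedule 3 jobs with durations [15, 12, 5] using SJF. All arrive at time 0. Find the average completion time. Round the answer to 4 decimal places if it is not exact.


SJF order (ascending): [5, 12, 15]
Completion times:
  Job 1: burst=5, C=5
  Job 2: burst=12, C=17
  Job 3: burst=15, C=32
Average completion = 54/3 = 18.0

18.0


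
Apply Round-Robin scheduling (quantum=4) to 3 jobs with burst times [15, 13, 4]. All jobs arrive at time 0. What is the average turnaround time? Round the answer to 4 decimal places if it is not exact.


Time quantum = 4
Execution trace:
  J1 runs 4 units, time = 4
  J2 runs 4 units, time = 8
  J3 runs 4 units, time = 12
  J1 runs 4 units, time = 16
  J2 runs 4 units, time = 20
  J1 runs 4 units, time = 24
  J2 runs 4 units, time = 28
  J1 runs 3 units, time = 31
  J2 runs 1 units, time = 32
Finish times: [31, 32, 12]
Average turnaround = 75/3 = 25.0

25.0


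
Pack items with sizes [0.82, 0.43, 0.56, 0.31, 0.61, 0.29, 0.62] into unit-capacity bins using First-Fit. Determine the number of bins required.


Place items sequentially using First-Fit:
  Item 0.82 -> new Bin 1
  Item 0.43 -> new Bin 2
  Item 0.56 -> Bin 2 (now 0.99)
  Item 0.31 -> new Bin 3
  Item 0.61 -> Bin 3 (now 0.92)
  Item 0.29 -> new Bin 4
  Item 0.62 -> Bin 4 (now 0.91)
Total bins used = 4

4


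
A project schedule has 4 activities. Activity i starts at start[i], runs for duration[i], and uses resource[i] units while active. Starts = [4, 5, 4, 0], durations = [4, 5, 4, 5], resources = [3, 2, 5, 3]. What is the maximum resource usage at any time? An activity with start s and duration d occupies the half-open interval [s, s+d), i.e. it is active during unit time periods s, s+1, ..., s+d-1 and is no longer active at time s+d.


Each activity i is active on [start_i, start_i + duration_i).
Compute total resource usage per time slot:
  t=0: active resources = [3], total = 3
  t=1: active resources = [3], total = 3
  t=2: active resources = [3], total = 3
  t=3: active resources = [3], total = 3
  t=4: active resources = [3, 5, 3], total = 11
  t=5: active resources = [3, 2, 5], total = 10
  t=6: active resources = [3, 2, 5], total = 10
  t=7: active resources = [3, 2, 5], total = 10
  t=8: active resources = [2], total = 2
  t=9: active resources = [2], total = 2
Peak resource demand = 11

11


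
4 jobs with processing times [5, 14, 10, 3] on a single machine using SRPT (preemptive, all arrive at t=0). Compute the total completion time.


Since all jobs arrive at t=0, SRPT equals SPT ordering.
SPT order: [3, 5, 10, 14]
Completion times:
  Job 1: p=3, C=3
  Job 2: p=5, C=8
  Job 3: p=10, C=18
  Job 4: p=14, C=32
Total completion time = 3 + 8 + 18 + 32 = 61

61


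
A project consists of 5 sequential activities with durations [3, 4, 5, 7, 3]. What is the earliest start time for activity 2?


Activity 2 starts after activities 1 through 1 complete.
Predecessor durations: [3]
ES = 3 = 3

3


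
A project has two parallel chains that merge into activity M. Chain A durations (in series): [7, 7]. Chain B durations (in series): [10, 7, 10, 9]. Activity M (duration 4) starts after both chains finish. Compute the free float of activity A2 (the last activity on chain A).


ES(A2) = sum of predecessors on chain A = 7
EF(A2) = ES + duration = 7 + 7 = 14
Successor of A2 is M. ES(M) = max(sum(A), sum(B)) = max(14, 36) = 36
Free float = ES(successor) - EF(current) = 36 - 14 = 22

22


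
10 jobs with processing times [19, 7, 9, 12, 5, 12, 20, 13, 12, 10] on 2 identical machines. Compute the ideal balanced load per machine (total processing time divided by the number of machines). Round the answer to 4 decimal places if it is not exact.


Total processing time = 19 + 7 + 9 + 12 + 5 + 12 + 20 + 13 + 12 + 10 = 119
Number of machines = 2
Ideal balanced load = 119 / 2 = 59.5

59.5


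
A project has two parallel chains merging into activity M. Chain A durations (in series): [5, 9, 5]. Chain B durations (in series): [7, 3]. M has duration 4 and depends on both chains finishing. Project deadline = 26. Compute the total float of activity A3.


Forward pass: ES(A3) = sum of predecessors on chain A = 14
EF = ES + duration = 14 + 5 = 19
Backward pass: LF(M) = deadline = 26; LS(M) = 26 - 4 = 22
LF(A3) = LS(M) - sum(successors on chain A) = 22 - 0 = 22
LS = LF - duration = 22 - 5 = 17
Total float = LS - ES = 17 - 14 = 3

3


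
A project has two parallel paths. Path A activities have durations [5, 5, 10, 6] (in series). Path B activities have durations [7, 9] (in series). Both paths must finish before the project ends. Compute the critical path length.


Path A total = 5 + 5 + 10 + 6 = 26
Path B total = 7 + 9 = 16
Critical path = longest path = max(26, 16) = 26

26


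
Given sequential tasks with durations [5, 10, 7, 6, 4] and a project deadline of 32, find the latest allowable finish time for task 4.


LF(activity 4) = deadline - sum of successor durations
Successors: activities 5 through 5 with durations [4]
Sum of successor durations = 4
LF = 32 - 4 = 28

28


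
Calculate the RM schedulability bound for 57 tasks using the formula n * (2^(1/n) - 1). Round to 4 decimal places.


Compute 2^(1/57) = 1.0122347161
Subtract 1: 1.0122347161 - 1 = 0.0122347161
Multiply by n: 57 * 0.0122347161 = 0.6973788177
Round to 4 dp: 0.6974

0.6974
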